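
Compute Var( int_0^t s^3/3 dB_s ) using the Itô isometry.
Var = t^7/63

The Itô integral of a deterministic integrand f(s) has mean 0 because each increment f(s) * (B_{s+ds} - B_s) has mean 0. By the Itô isometry:
  Var( int_0^t f(s) dB_s ) = E[ (int_0^t f(s) dB_s)^2 ] = int_0^t f(s)^2 ds.
Here f(s) = s^3/3, so f(s)^2 = s^6/9. Integrate:
  int_0^t (s^6/9) ds = t^7/63.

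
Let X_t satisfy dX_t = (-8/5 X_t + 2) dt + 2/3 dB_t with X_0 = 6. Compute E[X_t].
E[X_t] = 5/4 + 19*exp(-8*t/5)/4

Taking expectations and using E[dB_t] = 0, the mean m(t) = E[X_t] satisfies the ODE m'(t) = a m(t) + b with m(0) = x_0. With a = -8/5, b = 2, x_0 = 6, the solution is
  m(t) = x_0 * exp(a t) + (b/a) * (exp(a t) - 1)
       = 6 * exp((-8/5) t) + (2/(-8/5)) * (exp((-8/5) t) - 1)
       = 5/4 + 19*exp(-8*t/5)/4.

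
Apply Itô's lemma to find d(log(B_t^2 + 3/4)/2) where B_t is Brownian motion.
d(log(B_t^2 + 3/4)/2) = (2*(3 - 4*B_t^2)/(4*B_t^2 + 3)^2) dt + (4*B_t/(4*B_t^2 + 3)) dB_t

Itô's formula for f(B_t) gives d f(B_t) = f'(B_t) dB_t + (1/2) f''(B_t) dt. Compute derivatives of f(x) = log(x^2 + 3/4)/2:
  f'(x)  = 4*x/(4*x^2 + 3)
  f''(x) = 4*(3 - 4*x^2)/(4*x^2 + 3)^2
Substitute x = B_t and multiply the f'' term by 1/2:
  drift     = (1/2) * (4*(3 - 4*x^2)/(4*x^2 + 3)^2) evaluated at B_t = 2*(3 - 4*B_t^2)/(4*B_t^2 + 3)^2
  diffusion = (4*x/(4*x^2 + 3)) evaluated at B_t = 4*B_t/(4*B_t^2 + 3)
Therefore d(log(B_t^2 + 3/4)/2) = (2*(3 - 4*B_t^2)/(4*B_t^2 + 3)^2) dt + (4*B_t/(4*B_t^2 + 3)) dB_t.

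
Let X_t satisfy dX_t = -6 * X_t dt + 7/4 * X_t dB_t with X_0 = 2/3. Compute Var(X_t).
Var(X_t) = (4*exp(49*t/16) - 4)*exp(-12*t)/9

For GBM dX = mu X dt + sigma X dB with X_0 = x_0, apply Itô to Y = log X: dY = (mu - sigma^2/2) dt + sigma dB, so Y_t = log(x_0) + (mu - sigma^2/2) t + sigma B_t and hence X_t = x_0 * exp((mu - sigma^2/2) t + sigma B_t).
With mu = -6, sigma = 7/4, x_0 = 2/3, this gives:
  X_t = 2/3 * exp((-241/32) * t + (7/4) * B_t).
Since sigma*B_t ~ Normal(0, sigma^2 t), E[exp(sigma*B_t)] = exp(sigma^2 t / 2); so E[X_t] = x_0 * exp((mu - sigma^2/2) t) * exp(sigma^2 t / 2) = x_0 * exp(mu t) = 2*exp(-6*t)/3.
Var(X_t) = E[X_t^2] - (E[X_t])^2 = x_0^2 * exp(2 mu t) * (exp(sigma^2 t) - 1) = (4*exp(49*t/16) - 4)*exp(-12*t)/9.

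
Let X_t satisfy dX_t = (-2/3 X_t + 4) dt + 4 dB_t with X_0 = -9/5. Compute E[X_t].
E[X_t] = 6 - 39*exp(-2*t/3)/5

Taking expectations and using E[dB_t] = 0, the mean m(t) = E[X_t] satisfies the ODE m'(t) = a m(t) + b with m(0) = x_0. With a = -2/3, b = 4, x_0 = -9/5, the solution is
  m(t) = x_0 * exp(a t) + (b/a) * (exp(a t) - 1)
       = (-9/5) * exp((-2/3) t) + (4/(-2/3)) * (exp((-2/3) t) - 1)
       = 6 - 39*exp(-2*t/3)/5.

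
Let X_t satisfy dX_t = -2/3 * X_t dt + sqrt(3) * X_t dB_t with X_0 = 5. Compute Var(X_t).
Var(X_t) = (25*exp(3*t) - 25)*exp(-4*t/3)

For GBM dX = mu X dt + sigma X dB with X_0 = x_0, apply Itô to Y = log X: dY = (mu - sigma^2/2) dt + sigma dB, so Y_t = log(x_0) + (mu - sigma^2/2) t + sigma B_t and hence X_t = x_0 * exp((mu - sigma^2/2) t + sigma B_t).
With mu = -2/3, sigma = sqrt(3), x_0 = 5, this gives:
  X_t = 5 * exp((-13/6) * t + (sqrt(3)) * B_t).
Since sigma*B_t ~ Normal(0, sigma^2 t), E[exp(sigma*B_t)] = exp(sigma^2 t / 2); so E[X_t] = x_0 * exp((mu - sigma^2/2) t) * exp(sigma^2 t / 2) = x_0 * exp(mu t) = 5*exp(-2*t/3).
Var(X_t) = E[X_t^2] - (E[X_t])^2 = x_0^2 * exp(2 mu t) * (exp(sigma^2 t) - 1) = (25*exp(3*t) - 25)*exp(-4*t/3).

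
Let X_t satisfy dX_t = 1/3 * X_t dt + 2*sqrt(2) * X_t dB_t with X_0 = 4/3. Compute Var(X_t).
Var(X_t) = 16*(exp(8*t) - 1)*exp(2*t/3)/9

For GBM dX = mu X dt + sigma X dB with X_0 = x_0, apply Itô to Y = log X: dY = (mu - sigma^2/2) dt + sigma dB, so Y_t = log(x_0) + (mu - sigma^2/2) t + sigma B_t and hence X_t = x_0 * exp((mu - sigma^2/2) t + sigma B_t).
With mu = 1/3, sigma = 2*sqrt(2), x_0 = 4/3, this gives:
  X_t = 4/3 * exp((-11/3) * t + (2*sqrt(2)) * B_t).
Since sigma*B_t ~ Normal(0, sigma^2 t), E[exp(sigma*B_t)] = exp(sigma^2 t / 2); so E[X_t] = x_0 * exp((mu - sigma^2/2) t) * exp(sigma^2 t / 2) = x_0 * exp(mu t) = 4*exp(t/3)/3.
Var(X_t) = E[X_t^2] - (E[X_t])^2 = x_0^2 * exp(2 mu t) * (exp(sigma^2 t) - 1) = 16*(exp(8*t) - 1)*exp(2*t/3)/9.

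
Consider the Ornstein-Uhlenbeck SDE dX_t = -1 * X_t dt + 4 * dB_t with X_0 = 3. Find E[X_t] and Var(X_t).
E[X_t] = 3*exp(-t); Var(X_t) = 8 - 8*exp(-2*t)

The OU SDE dX = -theta X dt + sigma dB admits the integrating factor exp(theta t): d(exp(theta t) X_t) = sigma exp(theta t) dB_t. Integrating from 0 to t:
  X_t = x_0 * exp(-theta t) + sigma * int_0^t exp(-theta (t-s)) dB_s.
The Itô integral has mean 0 and (by the Itô isometry) variance sigma^2 * int_0^t exp(-2 theta (t - s)) ds = sigma^2 * (1 - exp(-2 theta t)) / (2 theta).
With theta = 1, sigma = 4, x_0 = 3:
  E[X_t] = 3 * exp(-1 t) = 3*exp(-t)
  Var(X_t) = (4)^2 * (1 - exp(-2*1 t)) / (2 * 1) = 8 - 8*exp(-2*t).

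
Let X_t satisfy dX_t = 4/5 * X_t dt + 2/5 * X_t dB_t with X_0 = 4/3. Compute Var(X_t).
Var(X_t) = 16*(exp(4*t/25) - 1)*exp(8*t/5)/9

For GBM dX = mu X dt + sigma X dB with X_0 = x_0, apply Itô to Y = log X: dY = (mu - sigma^2/2) dt + sigma dB, so Y_t = log(x_0) + (mu - sigma^2/2) t + sigma B_t and hence X_t = x_0 * exp((mu - sigma^2/2) t + sigma B_t).
With mu = 4/5, sigma = 2/5, x_0 = 4/3, this gives:
  X_t = 4/3 * exp((18/25) * t + (2/5) * B_t).
Since sigma*B_t ~ Normal(0, sigma^2 t), E[exp(sigma*B_t)] = exp(sigma^2 t / 2); so E[X_t] = x_0 * exp((mu - sigma^2/2) t) * exp(sigma^2 t / 2) = x_0 * exp(mu t) = 4*exp(4*t/5)/3.
Var(X_t) = E[X_t^2] - (E[X_t])^2 = x_0^2 * exp(2 mu t) * (exp(sigma^2 t) - 1) = 16*(exp(4*t/25) - 1)*exp(8*t/5)/9.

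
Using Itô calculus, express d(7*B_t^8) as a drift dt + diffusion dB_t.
d(7*B_t^8) = (196*B_t^6) dt + (56*B_t^7) dB_t

Itô's formula for f(B_t) gives d f(B_t) = f'(B_t) dB_t + (1/2) f''(B_t) dt. Compute derivatives of f(x) = 7*x^8:
  f'(x)  = 56*x^7
  f''(x) = 392*x^6
Substitute x = B_t and multiply the f'' term by 1/2:
  drift     = (1/2) * (392*x^6) evaluated at B_t = 196*B_t^6
  diffusion = (56*x^7) evaluated at B_t = 56*B_t^7
Therefore d(7*B_t^8) = (196*B_t^6) dt + (56*B_t^7) dB_t.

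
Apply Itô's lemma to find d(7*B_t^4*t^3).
d(7*B_t^4*t^3) = (21*B_t^2*t^2*(B_t^2 + 2*t)) dt + (28*B_t^3*t^3) dB_t

Itô's formula for f(t, x): d f(t, B_t) = (f_t + (1/2) f_xx) dt + f_x dB_t. Compute partials of f(t, x) = 7*t^3*x^4:
  f_t(t,x)  = 21*t^2*x^4
  f_x(t,x)  = 28*t^3*x^3
  f_xx(t,x) = 84*t^3*x^2
Assemble drift = f_t + (1/2) f_xx = 21*t^2*x^2*(2*t + x^2) and diffusion = f_x = 28*t^3*x^3. Substituting x = B_t:
  d(7*B_t^4*t^3) = (21*B_t^2*t^2*(B_t^2 + 2*t)) dt + (28*B_t^3*t^3) dB_t.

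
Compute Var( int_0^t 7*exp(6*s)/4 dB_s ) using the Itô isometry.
Var = 49*exp(12*t)/192 - 49/192

The Itô integral of a deterministic integrand f(s) has mean 0 because each increment f(s) * (B_{s+ds} - B_s) has mean 0. By the Itô isometry:
  Var( int_0^t f(s) dB_s ) = E[ (int_0^t f(s) dB_s)^2 ] = int_0^t f(s)^2 ds.
Here f(s) = 7*exp(6*s)/4, so f(s)^2 = 49*exp(12*s)/16. Integrate:
  int_0^t (49*exp(12*s)/16) ds = 49*exp(12*t)/192 - 49/192.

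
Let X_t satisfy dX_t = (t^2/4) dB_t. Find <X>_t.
<X>_t = t^5/80

For an Itô process dX_t = a(t) dt + b(t) dB_t, the quadratic variation is <X>_t = int_0^t b(s)^2 ds (the drift term does not contribute). Here b(s) = s^2/4, so
  b(s)^2 = s^4/16.
Integrating from 0 to t:
  <X>_t = int_0^t (s^4/16) ds = t^5/80.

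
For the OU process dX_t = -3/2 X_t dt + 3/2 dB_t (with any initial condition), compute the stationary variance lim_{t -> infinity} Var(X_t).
lim Var(X_t) = 3/4

The OU SDE dX = -theta X dt + sigma dB admits the integrating factor exp(theta t): d(exp(theta t) X_t) = sigma exp(theta t) dB_t. Integrating from 0 to t gives X_t = x_0 * exp(-theta t) + sigma * int_0^t exp(-theta (t-s)) dB_s for any initial x_0. The Itô integral has variance (by the Itô isometry) sigma^2 * int_0^t exp(-2 theta (t - s)) ds = sigma^2 * (1 - exp(-2 theta t)) / (2 theta), independent of x_0.
With theta = 3/2, sigma = 3/2:
  Var(X_t) = (3/2)^2 * (1 - exp(-2*3/2 t)) / (2 * 3/2) = 3/4 - 3*exp(-3*t)/4.
As t -> infinity, exp(-2*3/2 t) -> 0, so the stationary variance is sigma^2 / (2 theta) = 3/4.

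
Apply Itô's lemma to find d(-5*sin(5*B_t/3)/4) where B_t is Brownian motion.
d(-5*sin(5*B_t/3)/4) = (125*sin(5*B_t/3)/72) dt + (-25*cos(5*B_t/3)/12) dB_t

Itô's formula for f(B_t) gives d f(B_t) = f'(B_t) dB_t + (1/2) f''(B_t) dt. Compute derivatives of f(x) = -5*sin(5*x/3)/4:
  f'(x)  = -25*cos(5*x/3)/12
  f''(x) = 125*sin(5*x/3)/36
Substitute x = B_t and multiply the f'' term by 1/2:
  drift     = (1/2) * (125*sin(5*x/3)/36) evaluated at B_t = 125*sin(5*B_t/3)/72
  diffusion = (-25*cos(5*x/3)/12) evaluated at B_t = -25*cos(5*B_t/3)/12
Therefore d(-5*sin(5*B_t/3)/4) = (125*sin(5*B_t/3)/72) dt + (-25*cos(5*B_t/3)/12) dB_t.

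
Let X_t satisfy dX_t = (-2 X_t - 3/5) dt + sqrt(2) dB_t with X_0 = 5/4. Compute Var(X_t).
Var(X_t) = 1/2 - exp(-4*t)/2

The variance V(t) = Var(X_t) satisfies V'(t) = 2 a V(t) + c^2 with V(0) = 0 (drift coefficient is linear in X, diffusion is constant). With a = -2, c = sqrt(2), the solution is
  V(t) = (c^2 / (2 a)) * (exp(2 a t) - 1)
       = (sqrt(2)^2 / (2*(-2))) * (exp((-4) t) - 1)
       = 1/2 - exp(-4*t)/2.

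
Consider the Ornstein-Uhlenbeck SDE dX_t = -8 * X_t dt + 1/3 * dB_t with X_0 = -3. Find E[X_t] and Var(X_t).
E[X_t] = -3*exp(-8*t); Var(X_t) = 1/144 - exp(-16*t)/144

The OU SDE dX = -theta X dt + sigma dB admits the integrating factor exp(theta t): d(exp(theta t) X_t) = sigma exp(theta t) dB_t. Integrating from 0 to t:
  X_t = x_0 * exp(-theta t) + sigma * int_0^t exp(-theta (t-s)) dB_s.
The Itô integral has mean 0 and (by the Itô isometry) variance sigma^2 * int_0^t exp(-2 theta (t - s)) ds = sigma^2 * (1 - exp(-2 theta t)) / (2 theta).
With theta = 8, sigma = 1/3, x_0 = -3:
  E[X_t] = -3 * exp(-8 t) = -3*exp(-8*t)
  Var(X_t) = (1/3)^2 * (1 - exp(-2*8 t)) / (2 * 8) = 1/144 - exp(-16*t)/144.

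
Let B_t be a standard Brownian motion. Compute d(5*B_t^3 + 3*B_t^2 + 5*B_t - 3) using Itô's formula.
d(5*B_t^3 + 3*B_t^2 + 5*B_t - 3) = (15*B_t + 3) dt + (15*B_t^2 + 6*B_t + 5) dB_t

Itô's formula for f(B_t) gives d f(B_t) = f'(B_t) dB_t + (1/2) f''(B_t) dt. Compute derivatives of f(x) = 5*x^3 + 3*x^2 + 5*x - 3:
  f'(x)  = 15*x^2 + 6*x + 5
  f''(x) = 30*x + 6
Substitute x = B_t and multiply the f'' term by 1/2:
  drift     = (1/2) * (30*x + 6) evaluated at B_t = 15*B_t + 3
  diffusion = (15*x^2 + 6*x + 5) evaluated at B_t = 15*B_t^2 + 6*B_t + 5
Therefore d(5*B_t^3 + 3*B_t^2 + 5*B_t - 3) = (15*B_t + 3) dt + (15*B_t^2 + 6*B_t + 5) dB_t.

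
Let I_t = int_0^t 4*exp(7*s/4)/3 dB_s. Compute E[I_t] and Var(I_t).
E[I_t] = 0; Var(I_t) = 32*exp(7*t/2)/63 - 32/63

The Itô integral of a deterministic integrand f(s) has mean 0 because each increment f(s) * (B_{s+ds} - B_s) has mean 0. By the Itô isometry:
  Var( int_0^t f(s) dB_s ) = E[ (int_0^t f(s) dB_s)^2 ] = int_0^t f(s)^2 ds.
Here f(s) = 4*exp(7*s/4)/3, so f(s)^2 = 16*exp(7*s/2)/9. Integrate:
  int_0^t (16*exp(7*s/2)/9) ds = 32*exp(7*t/2)/63 - 32/63.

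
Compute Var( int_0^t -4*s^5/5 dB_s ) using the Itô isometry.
Var = 16*t^11/275

The Itô integral of a deterministic integrand f(s) has mean 0 because each increment f(s) * (B_{s+ds} - B_s) has mean 0. By the Itô isometry:
  Var( int_0^t f(s) dB_s ) = E[ (int_0^t f(s) dB_s)^2 ] = int_0^t f(s)^2 ds.
Here f(s) = -4*s^5/5, so f(s)^2 = 16*s^10/25. Integrate:
  int_0^t (16*s^10/25) ds = 16*t^11/275.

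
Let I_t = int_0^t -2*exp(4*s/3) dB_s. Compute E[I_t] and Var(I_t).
E[I_t] = 0; Var(I_t) = 3*exp(8*t/3)/2 - 3/2

The Itô integral of a deterministic integrand f(s) has mean 0 because each increment f(s) * (B_{s+ds} - B_s) has mean 0. By the Itô isometry:
  Var( int_0^t f(s) dB_s ) = E[ (int_0^t f(s) dB_s)^2 ] = int_0^t f(s)^2 ds.
Here f(s) = -2*exp(4*s/3), so f(s)^2 = 4*exp(8*s/3). Integrate:
  int_0^t (4*exp(8*s/3)) ds = 3*exp(8*t/3)/2 - 3/2.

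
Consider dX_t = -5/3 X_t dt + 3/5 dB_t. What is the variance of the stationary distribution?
lim Var(X_t) = 27/250

The OU SDE dX = -theta X dt + sigma dB admits the integrating factor exp(theta t): d(exp(theta t) X_t) = sigma exp(theta t) dB_t. Integrating from 0 to t gives X_t = x_0 * exp(-theta t) + sigma * int_0^t exp(-theta (t-s)) dB_s for any initial x_0. The Itô integral has variance (by the Itô isometry) sigma^2 * int_0^t exp(-2 theta (t - s)) ds = sigma^2 * (1 - exp(-2 theta t)) / (2 theta), independent of x_0.
With theta = 5/3, sigma = 3/5:
  Var(X_t) = (3/5)^2 * (1 - exp(-2*5/3 t)) / (2 * 5/3) = 27/250 - 27*exp(-10*t/3)/250.
As t -> infinity, exp(-2*5/3 t) -> 0, so the stationary variance is sigma^2 / (2 theta) = 27/250.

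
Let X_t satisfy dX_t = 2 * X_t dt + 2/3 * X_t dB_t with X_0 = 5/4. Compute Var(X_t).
Var(X_t) = 25*(exp(4*t/9) - 1)*exp(4*t)/16

For GBM dX = mu X dt + sigma X dB with X_0 = x_0, apply Itô to Y = log X: dY = (mu - sigma^2/2) dt + sigma dB, so Y_t = log(x_0) + (mu - sigma^2/2) t + sigma B_t and hence X_t = x_0 * exp((mu - sigma^2/2) t + sigma B_t).
With mu = 2, sigma = 2/3, x_0 = 5/4, this gives:
  X_t = 5/4 * exp((16/9) * t + (2/3) * B_t).
Since sigma*B_t ~ Normal(0, sigma^2 t), E[exp(sigma*B_t)] = exp(sigma^2 t / 2); so E[X_t] = x_0 * exp((mu - sigma^2/2) t) * exp(sigma^2 t / 2) = x_0 * exp(mu t) = 5*exp(2*t)/4.
Var(X_t) = E[X_t^2] - (E[X_t])^2 = x_0^2 * exp(2 mu t) * (exp(sigma^2 t) - 1) = 25*(exp(4*t/9) - 1)*exp(4*t)/16.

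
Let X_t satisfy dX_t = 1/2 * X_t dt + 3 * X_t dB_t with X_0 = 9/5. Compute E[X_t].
E[X_t] = 9*exp(t/2)/5

For GBM dX = mu X dt + sigma X dB with X_0 = x_0, apply Itô to Y = log X: dY = (mu - sigma^2/2) dt + sigma dB, so Y_t = log(x_0) + (mu - sigma^2/2) t + sigma B_t and hence X_t = x_0 * exp((mu - sigma^2/2) t + sigma B_t).
With mu = 1/2, sigma = 3, x_0 = 9/5, this gives:
  X_t = 9/5 * exp((-4) * t + (3) * B_t).
Since sigma*B_t ~ Normal(0, sigma^2 t), E[exp(sigma*B_t)] = exp(sigma^2 t / 2); so E[X_t] = x_0 * exp((mu - sigma^2/2) t) * exp(sigma^2 t / 2) = x_0 * exp(mu t) = 9*exp(t/2)/5.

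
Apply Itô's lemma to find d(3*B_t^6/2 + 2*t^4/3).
d(3*B_t^6/2 + 2*t^4/3) = (45*B_t^4/2 + 8*t^3/3) dt + (9*B_t^5) dB_t

Itô's formula for f(t, x): d f(t, B_t) = (f_t + (1/2) f_xx) dt + f_x dB_t. Compute partials of f(t, x) = 2*t^4/3 + 3*x^6/2:
  f_t(t,x)  = 8*t^3/3
  f_x(t,x)  = 9*x^5
  f_xx(t,x) = 45*x^4
Assemble drift = f_t + (1/2) f_xx = 8*t^3/3 + 45*x^4/2 and diffusion = f_x = 9*x^5. Substituting x = B_t:
  d(3*B_t^6/2 + 2*t^4/3) = (45*B_t^4/2 + 8*t^3/3) dt + (9*B_t^5) dB_t.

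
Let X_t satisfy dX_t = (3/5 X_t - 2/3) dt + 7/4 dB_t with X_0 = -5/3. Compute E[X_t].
E[X_t] = 10/9 - 25*exp(3*t/5)/9

Taking expectations and using E[dB_t] = 0, the mean m(t) = E[X_t] satisfies the ODE m'(t) = a m(t) + b with m(0) = x_0. With a = 3/5, b = -2/3, x_0 = -5/3, the solution is
  m(t) = x_0 * exp(a t) + (b/a) * (exp(a t) - 1)
       = (-5/3) * exp((3/5) t) + ((-2/3)/(3/5)) * (exp((3/5) t) - 1)
       = 10/9 - 25*exp(3*t/5)/9.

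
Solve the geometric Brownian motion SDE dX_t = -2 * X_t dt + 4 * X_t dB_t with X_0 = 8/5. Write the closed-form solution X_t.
X_t = 8/5 * exp((-10) * t + (4) * B_t)

For GBM dX = mu X dt + sigma X dB with X_0 = x_0, apply Itô to Y = log X: dY = (mu - sigma^2/2) dt + sigma dB, so Y_t = log(x_0) + (mu - sigma^2/2) t + sigma B_t and hence X_t = x_0 * exp((mu - sigma^2/2) t + sigma B_t).
With mu = -2, sigma = 4, x_0 = 8/5, this gives:
  X_t = 8/5 * exp((-10) * t + (4) * B_t).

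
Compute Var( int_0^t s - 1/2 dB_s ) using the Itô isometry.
Var = t*(4*t^2 - 6*t + 3)/12

The Itô integral of a deterministic integrand f(s) has mean 0 because each increment f(s) * (B_{s+ds} - B_s) has mean 0. By the Itô isometry:
  Var( int_0^t f(s) dB_s ) = E[ (int_0^t f(s) dB_s)^2 ] = int_0^t f(s)^2 ds.
Here f(s) = s - 1/2, so f(s)^2 = (2*s - 1)^2/4. Integrate:
  int_0^t ((2*s - 1)^2/4) ds = t*(4*t^2 - 6*t + 3)/12.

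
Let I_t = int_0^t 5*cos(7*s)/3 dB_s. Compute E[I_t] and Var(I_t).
E[I_t] = 0; Var(I_t) = 25*t/18 + 25*sin(14*t)/252

The Itô integral of a deterministic integrand f(s) has mean 0 because each increment f(s) * (B_{s+ds} - B_s) has mean 0. By the Itô isometry:
  Var( int_0^t f(s) dB_s ) = E[ (int_0^t f(s) dB_s)^2 ] = int_0^t f(s)^2 ds.
Here f(s) = 5*cos(7*s)/3, so f(s)^2 = 25*cos(7*s)^2/9. Integrate:
  int_0^t (25*cos(7*s)^2/9) ds = 25*t/18 + 25*sin(14*t)/252.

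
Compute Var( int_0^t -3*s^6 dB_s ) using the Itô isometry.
Var = 9*t^13/13

The Itô integral of a deterministic integrand f(s) has mean 0 because each increment f(s) * (B_{s+ds} - B_s) has mean 0. By the Itô isometry:
  Var( int_0^t f(s) dB_s ) = E[ (int_0^t f(s) dB_s)^2 ] = int_0^t f(s)^2 ds.
Here f(s) = -3*s^6, so f(s)^2 = 9*s^12. Integrate:
  int_0^t (9*s^12) ds = 9*t^13/13.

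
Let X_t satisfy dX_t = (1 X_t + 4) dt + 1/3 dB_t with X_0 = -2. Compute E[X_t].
E[X_t] = 2*exp(t) - 4

Taking expectations and using E[dB_t] = 0, the mean m(t) = E[X_t] satisfies the ODE m'(t) = a m(t) + b with m(0) = x_0. With a = 1, b = 4, x_0 = -2, the solution is
  m(t) = x_0 * exp(a t) + (b/a) * (exp(a t) - 1)
       = (-2) * exp(1 t) + (4/1) * (exp(1 t) - 1)
       = 2*exp(t) - 4.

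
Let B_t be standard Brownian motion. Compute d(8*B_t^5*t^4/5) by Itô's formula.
d(8*B_t^5*t^4/5) = (B_t^3*t^3*(32*B_t^2/5 + 16*t)) dt + (8*B_t^4*t^4) dB_t

Itô's formula for f(t, x): d f(t, B_t) = (f_t + (1/2) f_xx) dt + f_x dB_t. Compute partials of f(t, x) = 8*t^4*x^5/5:
  f_t(t,x)  = 32*t^3*x^5/5
  f_x(t,x)  = 8*t^4*x^4
  f_xx(t,x) = 32*t^4*x^3
Assemble drift = f_t + (1/2) f_xx = t^3*x^3*(16*t + 32*x^2/5) and diffusion = f_x = 8*t^4*x^4. Substituting x = B_t:
  d(8*B_t^5*t^4/5) = (B_t^3*t^3*(32*B_t^2/5 + 16*t)) dt + (8*B_t^4*t^4) dB_t.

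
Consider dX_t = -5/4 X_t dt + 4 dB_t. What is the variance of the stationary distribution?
lim Var(X_t) = 32/5

The OU SDE dX = -theta X dt + sigma dB admits the integrating factor exp(theta t): d(exp(theta t) X_t) = sigma exp(theta t) dB_t. Integrating from 0 to t gives X_t = x_0 * exp(-theta t) + sigma * int_0^t exp(-theta (t-s)) dB_s for any initial x_0. The Itô integral has variance (by the Itô isometry) sigma^2 * int_0^t exp(-2 theta (t - s)) ds = sigma^2 * (1 - exp(-2 theta t)) / (2 theta), independent of x_0.
With theta = 5/4, sigma = 4:
  Var(X_t) = (4)^2 * (1 - exp(-2*5/4 t)) / (2 * 5/4) = 32/5 - 32*exp(-5*t/2)/5.
As t -> infinity, exp(-2*5/4 t) -> 0, so the stationary variance is sigma^2 / (2 theta) = 32/5.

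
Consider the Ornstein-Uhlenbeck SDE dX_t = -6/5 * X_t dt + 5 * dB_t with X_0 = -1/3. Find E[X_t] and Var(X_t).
E[X_t] = -exp(-6*t/5)/3; Var(X_t) = 125/12 - 125*exp(-12*t/5)/12

The OU SDE dX = -theta X dt + sigma dB admits the integrating factor exp(theta t): d(exp(theta t) X_t) = sigma exp(theta t) dB_t. Integrating from 0 to t:
  X_t = x_0 * exp(-theta t) + sigma * int_0^t exp(-theta (t-s)) dB_s.
The Itô integral has mean 0 and (by the Itô isometry) variance sigma^2 * int_0^t exp(-2 theta (t - s)) ds = sigma^2 * (1 - exp(-2 theta t)) / (2 theta).
With theta = 6/5, sigma = 5, x_0 = -1/3:
  E[X_t] = -1/3 * exp(-6/5 t) = -exp(-6*t/5)/3
  Var(X_t) = (5)^2 * (1 - exp(-2*6/5 t)) / (2 * 6/5) = 125/12 - 125*exp(-12*t/5)/12.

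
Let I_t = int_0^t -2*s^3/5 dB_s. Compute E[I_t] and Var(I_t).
E[I_t] = 0; Var(I_t) = 4*t^7/175

The Itô integral of a deterministic integrand f(s) has mean 0 because each increment f(s) * (B_{s+ds} - B_s) has mean 0. By the Itô isometry:
  Var( int_0^t f(s) dB_s ) = E[ (int_0^t f(s) dB_s)^2 ] = int_0^t f(s)^2 ds.
Here f(s) = -2*s^3/5, so f(s)^2 = 4*s^6/25. Integrate:
  int_0^t (4*s^6/25) ds = 4*t^7/175.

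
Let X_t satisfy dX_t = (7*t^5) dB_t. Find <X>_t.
<X>_t = 49*t^11/11

For an Itô process dX_t = a(t) dt + b(t) dB_t, the quadratic variation is <X>_t = int_0^t b(s)^2 ds (the drift term does not contribute). Here b(s) = 7*s^5, so
  b(s)^2 = 49*s^10.
Integrating from 0 to t:
  <X>_t = int_0^t (49*s^10) ds = 49*t^11/11.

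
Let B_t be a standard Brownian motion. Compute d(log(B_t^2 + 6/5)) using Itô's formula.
d(log(B_t^2 + 6/5)) = (5*(6 - 5*B_t^2)/(5*B_t^2 + 6)^2) dt + (10*B_t/(5*B_t^2 + 6)) dB_t

Itô's formula for f(B_t) gives d f(B_t) = f'(B_t) dB_t + (1/2) f''(B_t) dt. Compute derivatives of f(x) = log(x^2 + 6/5):
  f'(x)  = 10*x/(5*x^2 + 6)
  f''(x) = 10*(6 - 5*x^2)/(5*x^2 + 6)^2
Substitute x = B_t and multiply the f'' term by 1/2:
  drift     = (1/2) * (10*(6 - 5*x^2)/(5*x^2 + 6)^2) evaluated at B_t = 5*(6 - 5*B_t^2)/(5*B_t^2 + 6)^2
  diffusion = (10*x/(5*x^2 + 6)) evaluated at B_t = 10*B_t/(5*B_t^2 + 6)
Therefore d(log(B_t^2 + 6/5)) = (5*(6 - 5*B_t^2)/(5*B_t^2 + 6)^2) dt + (10*B_t/(5*B_t^2 + 6)) dB_t.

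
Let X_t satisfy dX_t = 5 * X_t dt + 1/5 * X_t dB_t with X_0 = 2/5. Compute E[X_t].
E[X_t] = 2*exp(5*t)/5

For GBM dX = mu X dt + sigma X dB with X_0 = x_0, apply Itô to Y = log X: dY = (mu - sigma^2/2) dt + sigma dB, so Y_t = log(x_0) + (mu - sigma^2/2) t + sigma B_t and hence X_t = x_0 * exp((mu - sigma^2/2) t + sigma B_t).
With mu = 5, sigma = 1/5, x_0 = 2/5, this gives:
  X_t = 2/5 * exp((249/50) * t + (1/5) * B_t).
Since sigma*B_t ~ Normal(0, sigma^2 t), E[exp(sigma*B_t)] = exp(sigma^2 t / 2); so E[X_t] = x_0 * exp((mu - sigma^2/2) t) * exp(sigma^2 t / 2) = x_0 * exp(mu t) = 2*exp(5*t)/5.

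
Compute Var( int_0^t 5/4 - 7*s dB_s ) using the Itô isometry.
Var = t*(784*t^2 - 420*t + 75)/48

The Itô integral of a deterministic integrand f(s) has mean 0 because each increment f(s) * (B_{s+ds} - B_s) has mean 0. By the Itô isometry:
  Var( int_0^t f(s) dB_s ) = E[ (int_0^t f(s) dB_s)^2 ] = int_0^t f(s)^2 ds.
Here f(s) = 5/4 - 7*s, so f(s)^2 = (28*s - 5)^2/16. Integrate:
  int_0^t ((28*s - 5)^2/16) ds = t*(784*t^2 - 420*t + 75)/48.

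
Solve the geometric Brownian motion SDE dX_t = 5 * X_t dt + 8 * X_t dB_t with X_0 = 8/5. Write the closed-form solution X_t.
X_t = 8/5 * exp((-27) * t + (8) * B_t)

For GBM dX = mu X dt + sigma X dB with X_0 = x_0, apply Itô to Y = log X: dY = (mu - sigma^2/2) dt + sigma dB, so Y_t = log(x_0) + (mu - sigma^2/2) t + sigma B_t and hence X_t = x_0 * exp((mu - sigma^2/2) t + sigma B_t).
With mu = 5, sigma = 8, x_0 = 8/5, this gives:
  X_t = 8/5 * exp((-27) * t + (8) * B_t).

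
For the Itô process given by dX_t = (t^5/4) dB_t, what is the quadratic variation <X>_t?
<X>_t = t^11/176

For an Itô process dX_t = a(t) dt + b(t) dB_t, the quadratic variation is <X>_t = int_0^t b(s)^2 ds (the drift term does not contribute). Here b(s) = s^5/4, so
  b(s)^2 = s^10/16.
Integrating from 0 to t:
  <X>_t = int_0^t (s^10/16) ds = t^11/176.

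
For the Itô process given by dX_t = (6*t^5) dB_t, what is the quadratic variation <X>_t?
<X>_t = 36*t^11/11

For an Itô process dX_t = a(t) dt + b(t) dB_t, the quadratic variation is <X>_t = int_0^t b(s)^2 ds (the drift term does not contribute). Here b(s) = 6*s^5, so
  b(s)^2 = 36*s^10.
Integrating from 0 to t:
  <X>_t = int_0^t (36*s^10) ds = 36*t^11/11.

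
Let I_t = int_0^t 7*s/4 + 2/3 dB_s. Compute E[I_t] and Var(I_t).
E[I_t] = 0; Var(I_t) = t*(147*t^2 + 168*t + 64)/144

The Itô integral of a deterministic integrand f(s) has mean 0 because each increment f(s) * (B_{s+ds} - B_s) has mean 0. By the Itô isometry:
  Var( int_0^t f(s) dB_s ) = E[ (int_0^t f(s) dB_s)^2 ] = int_0^t f(s)^2 ds.
Here f(s) = 7*s/4 + 2/3, so f(s)^2 = (21*s + 8)^2/144. Integrate:
  int_0^t ((21*s + 8)^2/144) ds = t*(147*t^2 + 168*t + 64)/144.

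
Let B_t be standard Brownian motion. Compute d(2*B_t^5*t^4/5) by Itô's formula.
d(2*B_t^5*t^4/5) = (B_t^3*t^3*(8*B_t^2/5 + 4*t)) dt + (2*B_t^4*t^4) dB_t

Itô's formula for f(t, x): d f(t, B_t) = (f_t + (1/2) f_xx) dt + f_x dB_t. Compute partials of f(t, x) = 2*t^4*x^5/5:
  f_t(t,x)  = 8*t^3*x^5/5
  f_x(t,x)  = 2*t^4*x^4
  f_xx(t,x) = 8*t^4*x^3
Assemble drift = f_t + (1/2) f_xx = t^3*x^3*(4*t + 8*x^2/5) and diffusion = f_x = 2*t^4*x^4. Substituting x = B_t:
  d(2*B_t^5*t^4/5) = (B_t^3*t^3*(8*B_t^2/5 + 4*t)) dt + (2*B_t^4*t^4) dB_t.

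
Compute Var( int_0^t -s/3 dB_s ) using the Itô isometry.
Var = t^3/27

The Itô integral of a deterministic integrand f(s) has mean 0 because each increment f(s) * (B_{s+ds} - B_s) has mean 0. By the Itô isometry:
  Var( int_0^t f(s) dB_s ) = E[ (int_0^t f(s) dB_s)^2 ] = int_0^t f(s)^2 ds.
Here f(s) = -s/3, so f(s)^2 = s^2/9. Integrate:
  int_0^t (s^2/9) ds = t^3/27.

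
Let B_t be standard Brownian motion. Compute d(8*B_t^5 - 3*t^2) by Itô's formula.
d(8*B_t^5 - 3*t^2) = (80*B_t^3 - 6*t) dt + (40*B_t^4) dB_t

Itô's formula for f(t, x): d f(t, B_t) = (f_t + (1/2) f_xx) dt + f_x dB_t. Compute partials of f(t, x) = -3*t^2 + 8*x^5:
  f_t(t,x)  = -6*t
  f_x(t,x)  = 40*x^4
  f_xx(t,x) = 160*x^3
Assemble drift = f_t + (1/2) f_xx = -6*t + 80*x^3 and diffusion = f_x = 40*x^4. Substituting x = B_t:
  d(8*B_t^5 - 3*t^2) = (80*B_t^3 - 6*t) dt + (40*B_t^4) dB_t.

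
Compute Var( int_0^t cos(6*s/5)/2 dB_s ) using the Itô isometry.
Var = t/8 + 5*sin(12*t/5)/96

The Itô integral of a deterministic integrand f(s) has mean 0 because each increment f(s) * (B_{s+ds} - B_s) has mean 0. By the Itô isometry:
  Var( int_0^t f(s) dB_s ) = E[ (int_0^t f(s) dB_s)^2 ] = int_0^t f(s)^2 ds.
Here f(s) = cos(6*s/5)/2, so f(s)^2 = cos(6*s/5)^2/4. Integrate:
  int_0^t (cos(6*s/5)^2/4) ds = t/8 + 5*sin(12*t/5)/96.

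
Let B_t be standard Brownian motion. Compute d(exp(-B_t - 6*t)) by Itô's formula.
d(exp(-B_t - 6*t)) = (-11*exp(-B_t - 6*t)/2) dt + (-exp(-B_t - 6*t)) dB_t

Itô's formula for f(t, x): d f(t, B_t) = (f_t + (1/2) f_xx) dt + f_x dB_t. Compute partials of f(t, x) = exp(-6*t - x):
  f_t(t,x)  = -6*exp(-6*t - x)
  f_x(t,x)  = -exp(-6*t - x)
  f_xx(t,x) = exp(-6*t - x)
Assemble drift = f_t + (1/2) f_xx = -11*exp(-6*t - x)/2 and diffusion = f_x = -exp(-6*t - x). Substituting x = B_t:
  d(exp(-B_t - 6*t)) = (-11*exp(-B_t - 6*t)/2) dt + (-exp(-B_t - 6*t)) dB_t.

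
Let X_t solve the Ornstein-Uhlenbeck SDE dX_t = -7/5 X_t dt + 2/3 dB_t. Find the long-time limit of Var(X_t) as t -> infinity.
lim Var(X_t) = 10/63

The OU SDE dX = -theta X dt + sigma dB admits the integrating factor exp(theta t): d(exp(theta t) X_t) = sigma exp(theta t) dB_t. Integrating from 0 to t gives X_t = x_0 * exp(-theta t) + sigma * int_0^t exp(-theta (t-s)) dB_s for any initial x_0. The Itô integral has variance (by the Itô isometry) sigma^2 * int_0^t exp(-2 theta (t - s)) ds = sigma^2 * (1 - exp(-2 theta t)) / (2 theta), independent of x_0.
With theta = 7/5, sigma = 2/3:
  Var(X_t) = (2/3)^2 * (1 - exp(-2*7/5 t)) / (2 * 7/5) = 10/63 - 10*exp(-14*t/5)/63.
As t -> infinity, exp(-2*7/5 t) -> 0, so the stationary variance is sigma^2 / (2 theta) = 10/63.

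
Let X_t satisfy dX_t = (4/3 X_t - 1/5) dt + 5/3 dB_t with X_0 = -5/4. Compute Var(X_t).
Var(X_t) = 25*exp(8*t/3)/24 - 25/24

The variance V(t) = Var(X_t) satisfies V'(t) = 2 a V(t) + c^2 with V(0) = 0 (drift coefficient is linear in X, diffusion is constant). With a = 4/3, c = 5/3, the solution is
  V(t) = (c^2 / (2 a)) * (exp(2 a t) - 1)
       = ((5/3)^2 / (2*(4/3))) * (exp((8/3) t) - 1)
       = 25*exp(8*t/3)/24 - 25/24.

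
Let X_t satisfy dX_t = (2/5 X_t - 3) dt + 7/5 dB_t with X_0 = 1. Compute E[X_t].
E[X_t] = 15/2 - 13*exp(2*t/5)/2

Taking expectations and using E[dB_t] = 0, the mean m(t) = E[X_t] satisfies the ODE m'(t) = a m(t) + b with m(0) = x_0. With a = 2/5, b = -3, x_0 = 1, the solution is
  m(t) = x_0 * exp(a t) + (b/a) * (exp(a t) - 1)
       = 1 * exp((2/5) t) + ((-3)/(2/5)) * (exp((2/5) t) - 1)
       = 15/2 - 13*exp(2*t/5)/2.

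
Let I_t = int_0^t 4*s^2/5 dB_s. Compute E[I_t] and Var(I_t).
E[I_t] = 0; Var(I_t) = 16*t^5/125

The Itô integral of a deterministic integrand f(s) has mean 0 because each increment f(s) * (B_{s+ds} - B_s) has mean 0. By the Itô isometry:
  Var( int_0^t f(s) dB_s ) = E[ (int_0^t f(s) dB_s)^2 ] = int_0^t f(s)^2 ds.
Here f(s) = 4*s^2/5, so f(s)^2 = 16*s^4/25. Integrate:
  int_0^t (16*s^4/25) ds = 16*t^5/125.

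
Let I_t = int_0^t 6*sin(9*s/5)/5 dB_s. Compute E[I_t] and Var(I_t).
E[I_t] = 0; Var(I_t) = 18*t/25 - sin(18*t/5)/5

The Itô integral of a deterministic integrand f(s) has mean 0 because each increment f(s) * (B_{s+ds} - B_s) has mean 0. By the Itô isometry:
  Var( int_0^t f(s) dB_s ) = E[ (int_0^t f(s) dB_s)^2 ] = int_0^t f(s)^2 ds.
Here f(s) = 6*sin(9*s/5)/5, so f(s)^2 = 36*sin(9*s/5)^2/25. Integrate:
  int_0^t (36*sin(9*s/5)^2/25) ds = 18*t/25 - sin(18*t/5)/5.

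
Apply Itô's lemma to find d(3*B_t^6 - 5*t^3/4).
d(3*B_t^6 - 5*t^3/4) = (45*B_t^4 - 15*t^2/4) dt + (18*B_t^5) dB_t

Itô's formula for f(t, x): d f(t, B_t) = (f_t + (1/2) f_xx) dt + f_x dB_t. Compute partials of f(t, x) = -5*t^3/4 + 3*x^6:
  f_t(t,x)  = -15*t^2/4
  f_x(t,x)  = 18*x^5
  f_xx(t,x) = 90*x^4
Assemble drift = f_t + (1/2) f_xx = -15*t^2/4 + 45*x^4 and diffusion = f_x = 18*x^5. Substituting x = B_t:
  d(3*B_t^6 - 5*t^3/4) = (45*B_t^4 - 15*t^2/4) dt + (18*B_t^5) dB_t.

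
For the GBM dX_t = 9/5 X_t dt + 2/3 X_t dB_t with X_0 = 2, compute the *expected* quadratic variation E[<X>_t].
E[<X>_t] = 40*exp(182*t/45)/91 - 40/91

<X>_t = int_0^t ((2/3) * X_s)^2 ds. Taking expectation inside the integral: E[<X>_t] = (2/3)^2 * int_0^t E[X_s^2] ds. For GBM, E[X_s^2] = x_0^2 * exp((2 mu + sigma^2) s). Integrating:
  E[<X>_t] = (2/3)^2 * 2^2 * (exp((2*(9/5) + (2/3)^2) t) - 1) / (2*(9/5) + (2/3)^2)
           = (2/3)^2 * 2^2 * (exp((182/45) t) - 1) / (182/45) = 40*exp(182*t/45)/91 - 40/91.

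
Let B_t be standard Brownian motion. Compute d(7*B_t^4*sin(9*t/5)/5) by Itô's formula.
d(7*B_t^4*sin(9*t/5)/5) = (21*B_t^2*(3*B_t^2*cos(9*t/5) + 10*sin(9*t/5))/25) dt + (28*B_t^3*sin(9*t/5)/5) dB_t

Itô's formula for f(t, x): d f(t, B_t) = (f_t + (1/2) f_xx) dt + f_x dB_t. Compute partials of f(t, x) = 7*x^4*sin(9*t/5)/5:
  f_t(t,x)  = 63*x^4*cos(9*t/5)/25
  f_x(t,x)  = 28*x^3*sin(9*t/5)/5
  f_xx(t,x) = 84*x^2*sin(9*t/5)/5
Assemble drift = f_t + (1/2) f_xx = 21*x^2*(3*x^2*cos(9*t/5) + 10*sin(9*t/5))/25 and diffusion = f_x = 28*x^3*sin(9*t/5)/5. Substituting x = B_t:
  d(7*B_t^4*sin(9*t/5)/5) = (21*B_t^2*(3*B_t^2*cos(9*t/5) + 10*sin(9*t/5))/25) dt + (28*B_t^3*sin(9*t/5)/5) dB_t.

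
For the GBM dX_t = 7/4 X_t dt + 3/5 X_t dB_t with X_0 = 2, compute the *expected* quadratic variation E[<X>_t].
E[<X>_t] = 72*exp(193*t/50)/193 - 72/193

<X>_t = int_0^t ((3/5) * X_s)^2 ds. Taking expectation inside the integral: E[<X>_t] = (3/5)^2 * int_0^t E[X_s^2] ds. For GBM, E[X_s^2] = x_0^2 * exp((2 mu + sigma^2) s). Integrating:
  E[<X>_t] = (3/5)^2 * 2^2 * (exp((2*(7/4) + (3/5)^2) t) - 1) / (2*(7/4) + (3/5)^2)
           = (3/5)^2 * 2^2 * (exp((193/50) t) - 1) / (193/50) = 72*exp(193*t/50)/193 - 72/193.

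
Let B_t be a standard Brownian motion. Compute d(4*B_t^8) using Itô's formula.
d(4*B_t^8) = (112*B_t^6) dt + (32*B_t^7) dB_t

Itô's formula for f(B_t) gives d f(B_t) = f'(B_t) dB_t + (1/2) f''(B_t) dt. Compute derivatives of f(x) = 4*x^8:
  f'(x)  = 32*x^7
  f''(x) = 224*x^6
Substitute x = B_t and multiply the f'' term by 1/2:
  drift     = (1/2) * (224*x^6) evaluated at B_t = 112*B_t^6
  diffusion = (32*x^7) evaluated at B_t = 32*B_t^7
Therefore d(4*B_t^8) = (112*B_t^6) dt + (32*B_t^7) dB_t.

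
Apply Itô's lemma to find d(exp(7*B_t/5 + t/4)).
d(exp(7*B_t/5 + t/4)) = (123*exp(7*B_t/5 + t/4)/100) dt + (7*exp(7*B_t/5 + t/4)/5) dB_t

Itô's formula for f(t, x): d f(t, B_t) = (f_t + (1/2) f_xx) dt + f_x dB_t. Compute partials of f(t, x) = exp(t/4 + 7*x/5):
  f_t(t,x)  = exp(t/4 + 7*x/5)/4
  f_x(t,x)  = 7*exp(t/4 + 7*x/5)/5
  f_xx(t,x) = 49*exp(t/4 + 7*x/5)/25
Assemble drift = f_t + (1/2) f_xx = 123*exp(t/4 + 7*x/5)/100 and diffusion = f_x = 7*exp(t/4 + 7*x/5)/5. Substituting x = B_t:
  d(exp(7*B_t/5 + t/4)) = (123*exp(7*B_t/5 + t/4)/100) dt + (7*exp(7*B_t/5 + t/4)/5) dB_t.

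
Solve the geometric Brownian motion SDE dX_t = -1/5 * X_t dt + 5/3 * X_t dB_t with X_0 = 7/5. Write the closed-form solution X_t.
X_t = 7/5 * exp((-143/90) * t + (5/3) * B_t)

For GBM dX = mu X dt + sigma X dB with X_0 = x_0, apply Itô to Y = log X: dY = (mu - sigma^2/2) dt + sigma dB, so Y_t = log(x_0) + (mu - sigma^2/2) t + sigma B_t and hence X_t = x_0 * exp((mu - sigma^2/2) t + sigma B_t).
With mu = -1/5, sigma = 5/3, x_0 = 7/5, this gives:
  X_t = 7/5 * exp((-143/90) * t + (5/3) * B_t).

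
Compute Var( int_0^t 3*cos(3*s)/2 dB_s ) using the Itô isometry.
Var = 9*t/8 + 3*sin(6*t)/16

The Itô integral of a deterministic integrand f(s) has mean 0 because each increment f(s) * (B_{s+ds} - B_s) has mean 0. By the Itô isometry:
  Var( int_0^t f(s) dB_s ) = E[ (int_0^t f(s) dB_s)^2 ] = int_0^t f(s)^2 ds.
Here f(s) = 3*cos(3*s)/2, so f(s)^2 = 9*cos(3*s)^2/4. Integrate:
  int_0^t (9*cos(3*s)^2/4) ds = 9*t/8 + 3*sin(6*t)/16.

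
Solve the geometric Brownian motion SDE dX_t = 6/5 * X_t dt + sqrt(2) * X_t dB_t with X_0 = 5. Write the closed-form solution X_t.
X_t = 5 * exp((1/5) * t + (sqrt(2)) * B_t)

For GBM dX = mu X dt + sigma X dB with X_0 = x_0, apply Itô to Y = log X: dY = (mu - sigma^2/2) dt + sigma dB, so Y_t = log(x_0) + (mu - sigma^2/2) t + sigma B_t and hence X_t = x_0 * exp((mu - sigma^2/2) t + sigma B_t).
With mu = 6/5, sigma = sqrt(2), x_0 = 5, this gives:
  X_t = 5 * exp((1/5) * t + (sqrt(2)) * B_t).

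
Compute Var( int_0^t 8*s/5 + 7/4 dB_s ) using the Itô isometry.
Var = t*(1024*t^2 + 3360*t + 3675)/1200

The Itô integral of a deterministic integrand f(s) has mean 0 because each increment f(s) * (B_{s+ds} - B_s) has mean 0. By the Itô isometry:
  Var( int_0^t f(s) dB_s ) = E[ (int_0^t f(s) dB_s)^2 ] = int_0^t f(s)^2 ds.
Here f(s) = 8*s/5 + 7/4, so f(s)^2 = (32*s + 35)^2/400. Integrate:
  int_0^t ((32*s + 35)^2/400) ds = t*(1024*t^2 + 3360*t + 3675)/1200.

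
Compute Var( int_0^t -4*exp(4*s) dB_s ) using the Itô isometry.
Var = 2*exp(8*t) - 2

The Itô integral of a deterministic integrand f(s) has mean 0 because each increment f(s) * (B_{s+ds} - B_s) has mean 0. By the Itô isometry:
  Var( int_0^t f(s) dB_s ) = E[ (int_0^t f(s) dB_s)^2 ] = int_0^t f(s)^2 ds.
Here f(s) = -4*exp(4*s), so f(s)^2 = 16*exp(8*s). Integrate:
  int_0^t (16*exp(8*s)) ds = 2*exp(8*t) - 2.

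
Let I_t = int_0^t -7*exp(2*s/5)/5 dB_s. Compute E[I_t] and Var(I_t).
E[I_t] = 0; Var(I_t) = 49*exp(4*t/5)/20 - 49/20

The Itô integral of a deterministic integrand f(s) has mean 0 because each increment f(s) * (B_{s+ds} - B_s) has mean 0. By the Itô isometry:
  Var( int_0^t f(s) dB_s ) = E[ (int_0^t f(s) dB_s)^2 ] = int_0^t f(s)^2 ds.
Here f(s) = -7*exp(2*s/5)/5, so f(s)^2 = 49*exp(4*s/5)/25. Integrate:
  int_0^t (49*exp(4*s/5)/25) ds = 49*exp(4*t/5)/20 - 49/20.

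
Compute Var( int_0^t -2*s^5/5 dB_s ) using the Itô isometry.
Var = 4*t^11/275

The Itô integral of a deterministic integrand f(s) has mean 0 because each increment f(s) * (B_{s+ds} - B_s) has mean 0. By the Itô isometry:
  Var( int_0^t f(s) dB_s ) = E[ (int_0^t f(s) dB_s)^2 ] = int_0^t f(s)^2 ds.
Here f(s) = -2*s^5/5, so f(s)^2 = 4*s^10/25. Integrate:
  int_0^t (4*s^10/25) ds = 4*t^11/275.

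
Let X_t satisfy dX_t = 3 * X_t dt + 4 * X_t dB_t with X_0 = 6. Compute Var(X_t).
Var(X_t) = 36*(exp(16*t) - 1)*exp(6*t)

For GBM dX = mu X dt + sigma X dB with X_0 = x_0, apply Itô to Y = log X: dY = (mu - sigma^2/2) dt + sigma dB, so Y_t = log(x_0) + (mu - sigma^2/2) t + sigma B_t and hence X_t = x_0 * exp((mu - sigma^2/2) t + sigma B_t).
With mu = 3, sigma = 4, x_0 = 6, this gives:
  X_t = 6 * exp((-5) * t + (4) * B_t).
Since sigma*B_t ~ Normal(0, sigma^2 t), E[exp(sigma*B_t)] = exp(sigma^2 t / 2); so E[X_t] = x_0 * exp((mu - sigma^2/2) t) * exp(sigma^2 t / 2) = x_0 * exp(mu t) = 6*exp(3*t).
Var(X_t) = E[X_t^2] - (E[X_t])^2 = x_0^2 * exp(2 mu t) * (exp(sigma^2 t) - 1) = 36*(exp(16*t) - 1)*exp(6*t).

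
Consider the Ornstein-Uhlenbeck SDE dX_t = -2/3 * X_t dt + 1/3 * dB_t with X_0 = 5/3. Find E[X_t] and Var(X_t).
E[X_t] = 5*exp(-2*t/3)/3; Var(X_t) = 1/12 - exp(-4*t/3)/12

The OU SDE dX = -theta X dt + sigma dB admits the integrating factor exp(theta t): d(exp(theta t) X_t) = sigma exp(theta t) dB_t. Integrating from 0 to t:
  X_t = x_0 * exp(-theta t) + sigma * int_0^t exp(-theta (t-s)) dB_s.
The Itô integral has mean 0 and (by the Itô isometry) variance sigma^2 * int_0^t exp(-2 theta (t - s)) ds = sigma^2 * (1 - exp(-2 theta t)) / (2 theta).
With theta = 2/3, sigma = 1/3, x_0 = 5/3:
  E[X_t] = 5/3 * exp(-2/3 t) = 5*exp(-2*t/3)/3
  Var(X_t) = (1/3)^2 * (1 - exp(-2*2/3 t)) / (2 * 2/3) = 1/12 - exp(-4*t/3)/12.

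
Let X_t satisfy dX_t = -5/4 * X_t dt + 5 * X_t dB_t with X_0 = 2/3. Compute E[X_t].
E[X_t] = 2*exp(-5*t/4)/3

For GBM dX = mu X dt + sigma X dB with X_0 = x_0, apply Itô to Y = log X: dY = (mu - sigma^2/2) dt + sigma dB, so Y_t = log(x_0) + (mu - sigma^2/2) t + sigma B_t and hence X_t = x_0 * exp((mu - sigma^2/2) t + sigma B_t).
With mu = -5/4, sigma = 5, x_0 = 2/3, this gives:
  X_t = 2/3 * exp((-55/4) * t + (5) * B_t).
Since sigma*B_t ~ Normal(0, sigma^2 t), E[exp(sigma*B_t)] = exp(sigma^2 t / 2); so E[X_t] = x_0 * exp((mu - sigma^2/2) t) * exp(sigma^2 t / 2) = x_0 * exp(mu t) = 2*exp(-5*t/4)/3.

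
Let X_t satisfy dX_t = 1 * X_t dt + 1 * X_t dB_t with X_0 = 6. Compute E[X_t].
E[X_t] = 6*exp(t)

For GBM dX = mu X dt + sigma X dB with X_0 = x_0, apply Itô to Y = log X: dY = (mu - sigma^2/2) dt + sigma dB, so Y_t = log(x_0) + (mu - sigma^2/2) t + sigma B_t and hence X_t = x_0 * exp((mu - sigma^2/2) t + sigma B_t).
With mu = 1, sigma = 1, x_0 = 6, this gives:
  X_t = 6 * exp((1/2) * t + (1) * B_t).
Since sigma*B_t ~ Normal(0, sigma^2 t), E[exp(sigma*B_t)] = exp(sigma^2 t / 2); so E[X_t] = x_0 * exp((mu - sigma^2/2) t) * exp(sigma^2 t / 2) = x_0 * exp(mu t) = 6*exp(t).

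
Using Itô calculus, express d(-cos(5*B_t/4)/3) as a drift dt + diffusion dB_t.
d(-cos(5*B_t/4)/3) = (25*cos(5*B_t/4)/96) dt + (5*sin(5*B_t/4)/12) dB_t

Itô's formula for f(B_t) gives d f(B_t) = f'(B_t) dB_t + (1/2) f''(B_t) dt. Compute derivatives of f(x) = -cos(5*x/4)/3:
  f'(x)  = 5*sin(5*x/4)/12
  f''(x) = 25*cos(5*x/4)/48
Substitute x = B_t and multiply the f'' term by 1/2:
  drift     = (1/2) * (25*cos(5*x/4)/48) evaluated at B_t = 25*cos(5*B_t/4)/96
  diffusion = (5*sin(5*x/4)/12) evaluated at B_t = 5*sin(5*B_t/4)/12
Therefore d(-cos(5*B_t/4)/3) = (25*cos(5*B_t/4)/96) dt + (5*sin(5*B_t/4)/12) dB_t.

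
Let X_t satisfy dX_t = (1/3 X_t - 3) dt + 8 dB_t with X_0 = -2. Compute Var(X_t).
Var(X_t) = 96*exp(2*t/3) - 96

The variance V(t) = Var(X_t) satisfies V'(t) = 2 a V(t) + c^2 with V(0) = 0 (drift coefficient is linear in X, diffusion is constant). With a = 1/3, c = 8, the solution is
  V(t) = (c^2 / (2 a)) * (exp(2 a t) - 1)
       = (8^2 / (2*(1/3))) * (exp((2/3) t) - 1)
       = 96*exp(2*t/3) - 96.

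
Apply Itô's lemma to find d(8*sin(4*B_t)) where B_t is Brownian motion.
d(8*sin(4*B_t)) = (-64*sin(4*B_t)) dt + (32*cos(4*B_t)) dB_t

Itô's formula for f(B_t) gives d f(B_t) = f'(B_t) dB_t + (1/2) f''(B_t) dt. Compute derivatives of f(x) = 8*sin(4*x):
  f'(x)  = 32*cos(4*x)
  f''(x) = -128*sin(4*x)
Substitute x = B_t and multiply the f'' term by 1/2:
  drift     = (1/2) * (-128*sin(4*x)) evaluated at B_t = -64*sin(4*B_t)
  diffusion = (32*cos(4*x)) evaluated at B_t = 32*cos(4*B_t)
Therefore d(8*sin(4*B_t)) = (-64*sin(4*B_t)) dt + (32*cos(4*B_t)) dB_t.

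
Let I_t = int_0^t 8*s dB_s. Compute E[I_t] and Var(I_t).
E[I_t] = 0; Var(I_t) = 64*t^3/3

The Itô integral of a deterministic integrand f(s) has mean 0 because each increment f(s) * (B_{s+ds} - B_s) has mean 0. By the Itô isometry:
  Var( int_0^t f(s) dB_s ) = E[ (int_0^t f(s) dB_s)^2 ] = int_0^t f(s)^2 ds.
Here f(s) = 8*s, so f(s)^2 = 64*s^2. Integrate:
  int_0^t (64*s^2) ds = 64*t^3/3.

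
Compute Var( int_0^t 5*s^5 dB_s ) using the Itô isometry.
Var = 25*t^11/11

The Itô integral of a deterministic integrand f(s) has mean 0 because each increment f(s) * (B_{s+ds} - B_s) has mean 0. By the Itô isometry:
  Var( int_0^t f(s) dB_s ) = E[ (int_0^t f(s) dB_s)^2 ] = int_0^t f(s)^2 ds.
Here f(s) = 5*s^5, so f(s)^2 = 25*s^10. Integrate:
  int_0^t (25*s^10) ds = 25*t^11/11.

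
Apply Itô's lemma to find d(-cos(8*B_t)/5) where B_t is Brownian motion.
d(-cos(8*B_t)/5) = (32*cos(8*B_t)/5) dt + (8*sin(8*B_t)/5) dB_t

Itô's formula for f(B_t) gives d f(B_t) = f'(B_t) dB_t + (1/2) f''(B_t) dt. Compute derivatives of f(x) = -cos(8*x)/5:
  f'(x)  = 8*sin(8*x)/5
  f''(x) = 64*cos(8*x)/5
Substitute x = B_t and multiply the f'' term by 1/2:
  drift     = (1/2) * (64*cos(8*x)/5) evaluated at B_t = 32*cos(8*B_t)/5
  diffusion = (8*sin(8*x)/5) evaluated at B_t = 8*sin(8*B_t)/5
Therefore d(-cos(8*B_t)/5) = (32*cos(8*B_t)/5) dt + (8*sin(8*B_t)/5) dB_t.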